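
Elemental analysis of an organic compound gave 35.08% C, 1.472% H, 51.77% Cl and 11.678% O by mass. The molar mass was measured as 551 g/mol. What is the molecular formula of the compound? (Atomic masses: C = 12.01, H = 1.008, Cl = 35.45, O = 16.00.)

Assume 100 g: 35.08 g C, 1.472 g H, 51.77 g Cl, 11.678 g O.
C: 35.08 g ÷ 12.01 g/mol = 2.921 mol
H: 1.472 g ÷ 1.008 g/mol = 1.46 mol
Cl: 51.77 g ÷ 35.45 g/mol = 1.46 mol
O: 11.678 g ÷ 16.00 g/mol = 0.7299 mol
Smallest is O at 0.7299 mol; normalising gives C 4.002, H 2.001, Cl 2.001, O 1.000
→ C4H2Cl2O
Empirical-formula mass = 136.96 g/mol
n = 551 / 136.96 = 4.02 ≈ 4
Molecular formula = (C4H2Cl2O)×4 = C16H8Cl8O4

C16H8Cl8O4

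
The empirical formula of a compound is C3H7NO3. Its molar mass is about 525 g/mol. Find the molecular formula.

C15H35N5O15

Empirical-formula mass = 105.10 g/mol
n = 525 / 105.10 = 5.00 ≈ 5
Molecular formula = (C3H7NO3)5 = C15H35N5O15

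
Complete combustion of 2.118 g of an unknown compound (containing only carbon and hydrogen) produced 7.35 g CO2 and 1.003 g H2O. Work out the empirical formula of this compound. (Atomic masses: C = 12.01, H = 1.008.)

C3H2

mol C = 7.35 / 44.01 = 0.1670; mass C = 0.1670 × 12.01 = 2.006 g
mol H = 2 × (1.003 / 18.02) = 0.1113; mass H = 0.1113 × 1.008 = 0.1122 g
Smallest is H at 0.1113 mol; normalising gives C 1.500, H 1.000
Scaling by 2: C 3.00, H 2.00 → C3H2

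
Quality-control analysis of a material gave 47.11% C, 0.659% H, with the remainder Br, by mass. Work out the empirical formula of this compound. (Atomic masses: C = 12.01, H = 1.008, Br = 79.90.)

C6HBr

Assume 100 g: 47.11 g C, 0.659 g H, 52.231 g Br.
C: 47.11 g ÷ 12.01 g/mol = 3.923 mol
H: 0.659 g ÷ 1.008 g/mol = 0.6538 mol
Br: 52.231 g ÷ 79.90 g/mol = 0.6537 mol
Smallest is Br at 0.6537 mol; normalising gives C 6.001, H 1.000, Br 1.000
Ratio ≈ 6:1:1, so the empirical formula is C6HBr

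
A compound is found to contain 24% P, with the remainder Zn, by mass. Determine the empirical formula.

Assume 100 g: 24 g P, 76 g Zn.
P: 24 g ÷ 30.97 g/mol = 0.7749 mol
Zn: 76 g ÷ 65.38 g/mol = 1.162 mol
Ratios (÷ 0.7749): P 1.000, Zn 1.500
Multiply by 2: P 2.00, Zn 3.00 → P2Zn3

P2Zn3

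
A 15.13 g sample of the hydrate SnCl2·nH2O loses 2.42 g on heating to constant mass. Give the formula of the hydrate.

Mass of anhydrous SnCl2 = 15.13 − 2.42 = 12.71 g
mol H2O = 2.42 / 18.02 = 0.1343
Molar mass of SnCl2 = 189.61 g/mol → mol SnCl2 = 12.71 / 189.61 = 0.06703
n = 0.1343 / 0.06703 = 2.00 ≈ 2 → SnCl2·2H2O

SnCl2·2H2O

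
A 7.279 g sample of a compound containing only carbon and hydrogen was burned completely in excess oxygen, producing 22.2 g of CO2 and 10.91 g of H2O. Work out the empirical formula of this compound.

mol C = 22.2 / 44.01 = 0.5044; mass C = 0.5044 × 12.01 = 6.058 g
mol H = 2 × (10.91 / 18.02) = 1.211; mass H = 1.211 × 1.008 = 1.221 g
Smallest is C at 0.5044 mol; normalising gives C 1.000, H 2.400
Multiply by 5: C 5.00, H 12.00 → C5H12

C5H12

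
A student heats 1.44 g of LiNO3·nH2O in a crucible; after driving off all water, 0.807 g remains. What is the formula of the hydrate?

Mass of water lost = 1.44 − 0.807 = 0.633 g → 0.633 / 18.02 = 0.03513 mol H2O
Molar mass of LiNO3 = 68.95 g/mol → mol LiNO3 = 0.807 / 68.95 = 0.0117
n = 0.03513 / 0.0117 = 3.00 ≈ 3 → LiNO3·3H2O

LiNO3·3H2O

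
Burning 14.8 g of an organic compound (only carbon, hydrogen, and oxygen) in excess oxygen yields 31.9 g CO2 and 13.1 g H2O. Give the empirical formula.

mol C = 31.9 / 44.01 = 0.7248; mass C = 0.7248 × 12.01 = 8.705 g
mol H = 2 × (13.1 / 18.02) = 1.454; mass H = 1.454 × 1.008 = 1.466 g
mass O = 14.8 − (10.17) = 4.629 g → mol O = 0.2893
Smallest is O at 0.2893 mol; normalising gives C 2.505, H 5.025, O 1.000
Scaling by 2: C 5.01, H 10.05, O 2.00 → C5H10O2

C5H10O2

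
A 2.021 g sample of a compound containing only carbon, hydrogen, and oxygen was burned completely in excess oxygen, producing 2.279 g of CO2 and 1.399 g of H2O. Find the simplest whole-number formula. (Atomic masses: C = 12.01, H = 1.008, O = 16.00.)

mol C = 2.279 / 44.01 = 0.05178; mass C = 0.05178 × 12.01 = 0.6219 g
mol H = 2 × (1.399 / 18.02) = 0.1553; mass H = 0.1553 × 1.008 = 0.1565 g
mass O = 2.021 − (0.7784) = 1.243 g → mol O = 0.07766
Divide by the smallest (0.05178 mol C): C 1.000, H 2.998, O 1.500
×2: C 2.00, H 6.00, O 3.00 → C2H6O3

C2H6O3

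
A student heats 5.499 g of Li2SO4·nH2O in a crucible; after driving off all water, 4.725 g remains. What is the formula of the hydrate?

Li2SO4·H2O

Mass of water lost = 5.499 − 4.725 = 0.774 g → 0.774 / 18.02 = 0.04295 mol H2O
Molar mass of Li2SO4 = 109.95 g/mol → mol Li2SO4 = 4.725 / 109.95 = 0.04297
n = 0.04295 / 0.04297 = 1.00 ≈ 1 → Li2SO4·H2O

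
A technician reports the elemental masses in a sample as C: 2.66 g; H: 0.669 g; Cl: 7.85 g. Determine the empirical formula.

CH3Cl

Moles — C: 2.66 / 12.01 = 0.2215 mol; H: 0.669 / 1.008 = 0.6637 mol; Cl: 7.85 / 35.45 = 0.2214 mol
Ratios (÷ 0.2214): C 1.000, H 2.997, Cl 1.000
Ratio ≈ 1:3:1, so the empirical formula is CH3Cl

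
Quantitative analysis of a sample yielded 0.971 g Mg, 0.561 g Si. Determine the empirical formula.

Mg: 0.971 g ÷ 24.31 g/mol = 0.03994 mol
Si: 0.561 g ÷ 28.09 g/mol = 0.01997 mol
Divide by the smallest (0.01997 mol Si): Mg 2.000, Si 1.000
≈ 2:1 → Mg2Si

Mg2Si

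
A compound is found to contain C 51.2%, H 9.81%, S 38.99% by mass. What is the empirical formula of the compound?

Assume 100 g: 51.2 g C, 9.81 g H, 38.99 g S.
C: 51.2 g ÷ 12.01 g/mol = 4.263 mol
H: 9.81 g ÷ 1.008 g/mol = 9.732 mol
S: 38.99 g ÷ 32.07 g/mol = 1.216 mol
Divide by the smallest (1.216 mol S): C 3.506, H 8.005, S 1.000
×2: C 7.01, H 16.01, S 2.00 → C7H16S2

C7H16S2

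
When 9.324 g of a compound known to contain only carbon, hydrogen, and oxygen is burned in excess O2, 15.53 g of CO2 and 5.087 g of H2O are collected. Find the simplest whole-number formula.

C5H8O4

mol C = 15.53 / 44.01 = 0.3529; mass C = 0.3529 × 12.01 = 4.238 g
mol H = 2 × (5.087 / 18.02) = 0.5646; mass H = 0.5646 × 1.008 = 0.5691 g
mass O = 9.324 − (4.807) = 4.517 g → mol O = 0.2823
Divide by the smallest (0.2823 mol O): C 1.250, H 2.000, O 1.000
×4: C 5.00, H 8.00, O 4.00 → C5H8O4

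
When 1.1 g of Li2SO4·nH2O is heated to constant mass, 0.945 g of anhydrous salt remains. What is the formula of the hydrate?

Mass of water lost = 1.1 − 0.945 = 0.155 g → 0.155 / 18.02 = 0.008602 mol H2O
Molar mass of Li2SO4 = 109.95 g/mol → mol Li2SO4 = 0.945 / 109.95 = 0.008595
n = 0.008602 / 0.008595 = 1.00 ≈ 1 → Li2SO4·H2O

Li2SO4·H2O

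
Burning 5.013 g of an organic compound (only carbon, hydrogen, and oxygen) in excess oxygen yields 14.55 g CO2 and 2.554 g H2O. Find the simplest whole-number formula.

C7H6O

mol C = 14.55 / 44.01 = 0.3306; mass C = 0.3306 × 12.01 = 3.971 g
mol H = 2 × (2.554 / 18.02) = 0.2835; mass H = 0.2835 × 1.008 = 0.2857 g
mass O = 5.013 − (4.256) = 0.7567 g → mol O = 0.04729
Divide by the smallest (0.04729 mol O): C 6.991, H 5.994, O 1.000
→ C7H6O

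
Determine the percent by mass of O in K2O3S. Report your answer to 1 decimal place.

30.3%

Molar mass = 2(39.10) + 3(16.00) + 1(32.07) = 158.270 g/mol
Mass of O per mole = 3 × 16.00 = 48.000 g
% O = 48.000 / 158.270 × 100 = 30.3%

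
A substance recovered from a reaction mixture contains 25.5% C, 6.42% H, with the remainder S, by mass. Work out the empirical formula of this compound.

CH3S

Assume 100 g: 25.5 g C, 6.42 g H, 68.08 g S.
n(C) = 25.5/12.01 = 2.123, n(H) = 6.42/1.008 = 6.369, n(S) = 68.08/32.07 = 2.123
Divide by the smallest (2.123 mol S): C 1.000, H 3.000, S 1.000
≈ 1:3:1 → CH3S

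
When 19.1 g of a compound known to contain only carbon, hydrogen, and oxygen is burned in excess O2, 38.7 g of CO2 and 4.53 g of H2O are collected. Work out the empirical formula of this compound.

mol C = 38.7 / 44.01 = 0.8793; mass C = 0.8793 × 12.01 = 10.56 g
mol H = 2 × (4.53 / 18.02) = 0.5028; mass H = 0.5028 × 1.008 = 0.5068 g
mass O = 19.1 − (11.07) = 8.032 g → mol O = 0.5020
Smallest is O at 0.502 mol; normalising gives C 1.752, H 1.002, O 1.000
Scaling by 4: C 7.01, H 4.01, O 4.00 → C7H4O4

C7H4O4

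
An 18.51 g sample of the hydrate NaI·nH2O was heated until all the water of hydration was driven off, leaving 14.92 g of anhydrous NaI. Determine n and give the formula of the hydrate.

Mass of water lost = 18.51 − 14.92 = 3.59 g → 3.59 / 18.02 = 0.1992 mol H2O
Molar mass of NaI = 149.89 g/mol → mol NaI = 14.92 / 149.89 = 0.09954
n = 0.1992 / 0.09954 = 2.00 ≈ 2 → NaI·2H2O

NaI·2H2O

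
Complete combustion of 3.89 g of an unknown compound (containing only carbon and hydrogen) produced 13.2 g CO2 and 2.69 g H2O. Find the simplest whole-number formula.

CH

mol C = 13.2 / 44.01 = 0.2999; mass C = 0.2999 × 12.01 = 3.602 g
mol H = 2 × (2.69 / 18.02) = 0.2986; mass H = 0.2986 × 1.008 = 0.3009 g
Divide by the smallest (0.2986 mol H): C 1.005, H 1.000
≈ 1:1 → CH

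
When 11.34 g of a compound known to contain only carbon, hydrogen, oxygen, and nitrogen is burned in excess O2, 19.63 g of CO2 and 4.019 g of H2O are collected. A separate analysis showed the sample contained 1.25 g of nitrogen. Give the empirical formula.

C5H5NO3

mol C = 19.63 / 44.01 = 0.4460; mass C = 0.4460 × 12.01 = 5.357 g
mol H = 2 × (4.019 / 18.02) = 0.4461; mass H = 0.4461 × 1.008 = 0.4496 g
mol N = 1.25 / 14.01 = 0.08922
mass O = 11.34 − (7.057) = 4.283 g → mol O = 0.2677
Smallest is N at 0.08922 mol; normalising gives C 4.999, H 4.999, N 1.000, O 3.001
→ C5H5NO3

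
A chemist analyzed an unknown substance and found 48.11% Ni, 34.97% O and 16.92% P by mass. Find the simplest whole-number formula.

Assume 100 g: 48.11 g Ni, 34.97 g O, 16.92 g P.
Moles — Ni: 48.11 / 58.69 = 0.8197 mol; O: 34.97 / 16.00 = 2.186 mol; P: 16.92 / 30.97 = 0.5463 mol
Divide by the smallest (0.5463 mol P): Ni 1.500, O 4.001, P 1.000
Multiply by 2: Ni 3.00, O 8.00, P 2.00 → Ni3O8P2

Ni3O8P2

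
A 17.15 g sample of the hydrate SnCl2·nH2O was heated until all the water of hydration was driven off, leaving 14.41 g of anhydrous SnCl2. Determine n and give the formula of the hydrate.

Mass of water lost = 17.15 − 14.41 = 2.74 g → 2.74 / 18.02 = 0.1521 mol H2O
Molar mass of SnCl2 = 189.61 g/mol → mol SnCl2 = 14.41 / 189.61 = 0.076
n = 0.1521 / 0.076 = 2.00 ≈ 2 → SnCl2·2H2O

SnCl2·2H2O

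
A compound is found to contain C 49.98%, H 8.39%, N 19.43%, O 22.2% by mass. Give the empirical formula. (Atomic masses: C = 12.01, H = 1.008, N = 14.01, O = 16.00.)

C3H6NO

Assume 100 g: 49.98 g C, 8.39 g H, 19.43 g N, 22.2 g O.
n(C) = 49.98/12.01 = 4.162, n(H) = 8.39/1.008 = 8.323, n(N) = 19.43/14.01 = 1.387, n(O) = 22.2/16.00 = 1.387
Smallest is N at 1.387 mol; normalising gives C 3.001, H 6.002, N 1.000, O 1.000
→ C3H6NO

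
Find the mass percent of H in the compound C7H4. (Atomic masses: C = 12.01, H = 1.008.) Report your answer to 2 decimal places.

4.58%

Molar mass = 7(12.01) + 4(1.008) = 88.102 g/mol
Mass of H per mole = 4 × 1.008 = 4.032 g
% H = 4.032 / 88.102 × 100 = 4.58%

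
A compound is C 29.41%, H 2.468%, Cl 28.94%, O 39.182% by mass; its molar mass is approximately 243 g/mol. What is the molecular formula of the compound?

Assume 100 g: 29.41 g C, 2.468 g H, 28.94 g Cl, 39.182 g O.
C: 29.41 g ÷ 12.01 g/mol = 2.449 mol
H: 2.468 g ÷ 1.008 g/mol = 2.448 mol
Cl: 28.94 g ÷ 35.45 g/mol = 0.8164 mol
O: 39.182 g ÷ 16.00 g/mol = 2.449 mol
Ratios (÷ 0.8164): C 3.000, H 2.999, Cl 1.000, O 3.000
≈ 3:3:1:3 → C3H3ClO3
Empirical-formula mass = 122.50 g/mol
n = 243 / 122.50 = 1.98 ≈ 2
Molecular formula = (C3H3ClO3)×2 = C6H6Cl2O6

C6H6Cl2O6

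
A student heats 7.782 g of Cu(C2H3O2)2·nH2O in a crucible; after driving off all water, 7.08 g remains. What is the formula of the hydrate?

Mass of water lost = 7.782 − 7.08 = 0.702 g → 0.702 / 18.02 = 0.03896 mol H2O
Molar mass of Cu(C2H3O2)2 = 181.64 g/mol → mol Cu(C2H3O2)2 = 7.08 / 181.64 = 0.03898
n = 0.03896 / 0.03898 = 1.00 ≈ 1 → Cu(C2H3O2)2·H2O

Cu(C2H3O2)2·H2O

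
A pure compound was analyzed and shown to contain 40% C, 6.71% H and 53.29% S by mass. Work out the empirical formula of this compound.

Assume 100 g: 40 g C, 6.71 g H, 53.29 g S.
n(C) = 40/12.01 = 3.331, n(H) = 6.71/1.008 = 6.657, n(S) = 53.29/32.07 = 1.662
Ratios (÷ 1.662): C 2.004, H 4.006, S 1.000
≈ 2:4:1 → C2H4S

C2H4S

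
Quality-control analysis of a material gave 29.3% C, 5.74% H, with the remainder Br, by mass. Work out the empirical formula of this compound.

C3H7Br

Assume 100 g: 29.3 g C, 5.74 g H, 64.96 g Br.
n(C) = 29.3/12.01 = 2.44, n(H) = 5.74/1.008 = 5.694, n(Br) = 64.96/79.90 = 0.813
Ratios (÷ 0.813): C 3.001, H 7.004, Br 1.000
Ratio ≈ 3:7:1, so the empirical formula is C3H7Br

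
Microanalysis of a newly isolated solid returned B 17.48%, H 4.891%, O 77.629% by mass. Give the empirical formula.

BH3O3

Assume 100 g: 17.48 g B, 4.891 g H, 77.629 g O.
Moles — B: 17.48 / 10.81 = 1.617 mol; H: 4.891 / 1.008 = 4.852 mol; O: 77.629 / 16.00 = 4.852 mol
Smallest is B at 1.617 mol; normalising gives B 1.000, H 3.001, O 3.000
≈ 1:3:3 → BH3O3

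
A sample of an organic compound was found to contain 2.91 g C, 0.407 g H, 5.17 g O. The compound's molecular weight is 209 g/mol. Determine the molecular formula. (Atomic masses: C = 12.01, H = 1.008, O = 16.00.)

n(C) = 2.91/12.01 = 0.2423, n(H) = 0.407/1.008 = 0.4038, n(O) = 5.17/16.00 = 0.3231
Smallest is C at 0.2423 mol; normalising gives C 1.000, H 1.666, O 1.334
Multiply by 3: C 3.00, H 5.00, O 4.00 → C3H5O4
Empirical-formula mass = 105.07 g/mol
n = 209 / 105.07 = 1.99 ≈ 2
Molecular formula = (C3H5O4)×2 = C6H10O8

C6H10O8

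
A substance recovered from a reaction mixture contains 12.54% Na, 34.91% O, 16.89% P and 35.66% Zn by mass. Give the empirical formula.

Assume 100 g: 12.54 g Na, 34.91 g O, 16.89 g P, 35.66 g Zn.
Na: 12.54 g ÷ 22.99 g/mol = 0.5455 mol
O: 34.91 g ÷ 16.00 g/mol = 2.182 mol
P: 16.89 g ÷ 30.97 g/mol = 0.5454 mol
Zn: 35.66 g ÷ 65.38 g/mol = 0.5454 mol
Ratios (÷ 0.5454): Na 1.000, O 4.001, P 1.000, Zn 1.000
Ratio ≈ 1:4:1:1, so the empirical formula is NaO4PZn

NaO4PZn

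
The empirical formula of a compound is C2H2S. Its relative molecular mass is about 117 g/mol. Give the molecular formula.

C4H4S2

Empirical-formula mass = 58.11 g/mol
n = 117 / 58.11 = 2.01 ≈ 2
Molecular formula = (C2H2S)2 = C4H4S2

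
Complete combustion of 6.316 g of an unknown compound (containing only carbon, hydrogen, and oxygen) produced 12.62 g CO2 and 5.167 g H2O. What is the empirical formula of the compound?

C2H4O

mol C = 12.62 / 44.01 = 0.2868; mass C = 0.2868 × 12.01 = 3.444 g
mol H = 2 × (5.167 / 18.02) = 0.5735; mass H = 0.5735 × 1.008 = 0.5781 g
mass O = 6.316 − (4.022) = 2.294 g → mol O = 0.1434
Divide by the smallest (0.1434 mol O): C 2.000, H 4.000, O 1.000
Ratio ≈ 2:4:1, so the empirical formula is C2H4O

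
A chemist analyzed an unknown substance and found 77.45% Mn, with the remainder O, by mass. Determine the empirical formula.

Assume 100 g: 77.45 g Mn, 22.55 g O.
n(Mn) = 77.45/54.94 = 1.41, n(O) = 22.55/16.00 = 1.409
Ratios (÷ 1.409): Mn 1.000, O 1.000
≈ 1:1 → MnO

MnO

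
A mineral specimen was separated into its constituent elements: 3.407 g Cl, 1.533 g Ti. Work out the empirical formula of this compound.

n(Cl) = 3.407/35.45 = 0.09611, n(Ti) = 1.533/47.87 = 0.03202
Divide by the smallest (0.03202 mol Ti): Cl 3.001, Ti 1.000
Ratio ≈ 3:1, so the empirical formula is Cl3Ti

Cl3Ti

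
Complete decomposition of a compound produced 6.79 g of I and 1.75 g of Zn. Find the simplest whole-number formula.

Moles — I: 6.79 / 126.90 = 0.05351 mol; Zn: 1.75 / 65.38 = 0.02677 mol
Ratios (÷ 0.02677): I 1.999, Zn 1.000
→ I2Zn

I2Zn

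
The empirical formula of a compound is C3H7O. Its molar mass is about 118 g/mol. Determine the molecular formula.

Empirical-formula mass = 59.09 g/mol
n = 118 / 59.09 = 2.00 ≈ 2
Molecular formula = (C3H7O)2 = C6H14O2

C6H14O2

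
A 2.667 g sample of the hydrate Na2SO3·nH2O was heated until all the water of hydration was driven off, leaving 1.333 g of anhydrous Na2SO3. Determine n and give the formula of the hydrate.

Na2SO3·7H2O

Mass of water lost = 2.667 − 1.333 = 1.334 g → 1.334 / 18.02 = 0.07403 mol H2O
Molar mass of Na2SO3 = 126.05 g/mol → mol Na2SO3 = 1.333 / 126.05 = 0.01058
n = 0.07403 / 0.01058 = 7.00 ≈ 7 → Na2SO3·7H2O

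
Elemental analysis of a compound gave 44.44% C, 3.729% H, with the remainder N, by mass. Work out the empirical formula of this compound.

CHN

Assume 100 g: 44.44 g C, 3.729 g H, 51.831 g N.
C: 44.44 g ÷ 12.01 g/mol = 3.7 mol
H: 3.729 g ÷ 1.008 g/mol = 3.699 mol
N: 51.831 g ÷ 14.01 g/mol = 3.7 mol
Smallest is H at 3.699 mol; normalising gives C 1.000, H 1.000, N 1.000
Ratio ≈ 1:1:1, so the empirical formula is CHN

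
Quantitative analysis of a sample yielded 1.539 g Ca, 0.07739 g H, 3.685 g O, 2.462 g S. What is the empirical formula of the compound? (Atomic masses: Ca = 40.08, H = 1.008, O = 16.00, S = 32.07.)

n(Ca) = 1.539/40.08 = 0.0384, n(H) = 0.07739/1.008 = 0.07678, n(O) = 3.685/16.00 = 0.2303, n(S) = 2.462/32.07 = 0.07677
Ratios (÷ 0.0384): Ca 1.000, H 1.999, O 5.998, S 1.999
Ratio ≈ 1:2:6:2, so the empirical formula is CaH2O6S2

CaH2O6S2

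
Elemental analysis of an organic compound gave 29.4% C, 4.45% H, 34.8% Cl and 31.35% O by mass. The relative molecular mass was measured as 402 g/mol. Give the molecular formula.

C10H18Cl4O8

Assume 100 g: 29.4 g C, 4.45 g H, 34.8 g Cl, 31.35 g O.
n(C) = 29.4/12.01 = 2.448, n(H) = 4.45/1.008 = 4.415, n(Cl) = 34.8/35.45 = 0.9817, n(O) = 31.35/16.00 = 1.959
Ratios (÷ 0.9817): C 2.494, H 4.497, Cl 1.000, O 1.996
×2: C 4.99, H 8.99, Cl 2.00, O 3.99 → C5H9Cl2O4
Empirical-formula mass = 204.02 g/mol
n = 402 / 204.02 = 1.97 ≈ 2
Molecular formula = (C5H9Cl2O4)×2 = C10H18Cl4O8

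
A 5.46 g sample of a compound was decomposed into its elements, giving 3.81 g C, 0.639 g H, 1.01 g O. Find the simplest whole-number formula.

Moles — C: 3.81 / 12.01 = 0.3172 mol; H: 0.639 / 1.008 = 0.6339 mol; O: 1.01 / 16.00 = 0.06313 mol
Divide by the smallest (0.06313 mol O): C 5.026, H 10.042, O 1.000
Ratio ≈ 5:10:1, so the empirical formula is C5H10O

C5H10O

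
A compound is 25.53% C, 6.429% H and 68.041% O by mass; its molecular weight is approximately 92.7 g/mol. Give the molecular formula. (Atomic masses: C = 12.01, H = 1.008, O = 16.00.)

Assume 100 g: 25.53 g C, 6.429 g H, 68.041 g O.
n(C) = 25.53/12.01 = 2.126, n(H) = 6.429/1.008 = 6.378, n(O) = 68.041/16.00 = 4.253
Smallest is C at 2.126 mol; normalising gives C 1.000, H 3.000, O 2.001
≈ 1:3:2 → CH3O2
Empirical-formula mass = 47.03 g/mol
n = 92.7 / 47.03 = 1.97 ≈ 2
Molecular formula = (CH3O2)×2 = C2H6O4

C2H6O4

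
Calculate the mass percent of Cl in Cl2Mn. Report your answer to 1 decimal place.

56.3%

Molar mass = 2(35.45) + 1(54.94) = 125.840 g/mol
Mass of Cl per mole = 2 × 35.45 = 70.900 g
% Cl = 70.900 / 125.840 × 100 = 56.3%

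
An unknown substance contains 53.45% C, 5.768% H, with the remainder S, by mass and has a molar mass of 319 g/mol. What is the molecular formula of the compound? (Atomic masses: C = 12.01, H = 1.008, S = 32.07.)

C14H18S4

Assume 100 g: 53.45 g C, 5.768 g H, 40.782 g S.
Moles — C: 53.45 / 12.01 = 4.45 mol; H: 5.768 / 1.008 = 5.722 mol; S: 40.782 / 32.07 = 1.272 mol
Divide by the smallest (1.272 mol S): C 3.500, H 4.500, S 1.000
Multiply by 2: C 7.00, H 9.00, S 2.00 → C7H9S2
Empirical-formula mass = 157.28 g/mol
n = 319 / 157.28 = 2.03 ≈ 2
Molecular formula = (C7H9S2)×2 = C14H18S4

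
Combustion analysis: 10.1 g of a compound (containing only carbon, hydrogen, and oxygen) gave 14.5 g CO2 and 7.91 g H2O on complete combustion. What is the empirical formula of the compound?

mol C = 14.5 / 44.01 = 0.3295; mass C = 0.3295 × 12.01 = 3.957 g
mol H = 2 × (7.91 / 18.02) = 0.8779; mass H = 0.8779 × 1.008 = 0.8849 g
mass O = 10.1 − (4.842) = 5.258 g → mol O = 0.3286
Smallest is O at 0.3286 mol; normalising gives C 1.003, H 2.671, O 1.000
×3: C 3.01, H 8.01, O 3.00 → C3H8O3

C3H8O3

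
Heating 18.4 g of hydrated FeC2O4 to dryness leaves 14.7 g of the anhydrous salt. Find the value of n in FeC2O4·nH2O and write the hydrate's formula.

FeC2O4·2H2O

Mass of water lost = 18.4 − 14.7 = 3.7 g → 3.7 / 18.02 = 0.2053 mol H2O
Molar mass of FeC2O4 = 143.87 g/mol → mol FeC2O4 = 14.7 / 143.87 = 0.1022
n = 0.2053 / 0.1022 = 2.01 ≈ 2 → FeC2O4·2H2O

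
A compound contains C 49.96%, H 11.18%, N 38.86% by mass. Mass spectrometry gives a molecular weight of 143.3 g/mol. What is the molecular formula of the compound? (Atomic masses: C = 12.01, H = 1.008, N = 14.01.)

Assume 100 g: 49.96 g C, 11.18 g H, 38.86 g N.
Moles — C: 49.96 / 12.01 = 4.16 mol; H: 11.18 / 1.008 = 11.09 mol; N: 38.86 / 14.01 = 2.774 mol
Ratios (÷ 2.774): C 1.500, H 3.999, N 1.000
Multiply by 2: C 3.00, H 8.00, N 2.00 → C3H8N2
Empirical-formula mass = 72.11 g/mol
n = 143.3 / 72.11 = 1.99 ≈ 2
Molecular formula = (C3H8N2)×2 = C6H16N4

C6H16N4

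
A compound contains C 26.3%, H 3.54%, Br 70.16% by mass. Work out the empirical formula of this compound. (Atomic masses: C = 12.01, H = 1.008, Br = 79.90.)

Assume 100 g: 26.3 g C, 3.54 g H, 70.16 g Br.
Moles — C: 26.3 / 12.01 = 2.19 mol; H: 3.54 / 1.008 = 3.512 mol; Br: 70.16 / 79.90 = 0.8781 mol
Smallest is Br at 0.8781 mol; normalising gives C 2.494, H 3.999, Br 1.000
×2: C 4.99, H 8.00, Br 2.00 → C5H8Br2

C5H8Br2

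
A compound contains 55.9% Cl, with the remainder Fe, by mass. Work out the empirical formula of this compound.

Assume 100 g: 55.9 g Cl, 44.1 g Fe.
Cl: 55.9 g ÷ 35.45 g/mol = 1.577 mol
Fe: 44.1 g ÷ 55.85 g/mol = 0.7896 mol
Smallest is Fe at 0.7896 mol; normalising gives Cl 1.997, Fe 1.000
→ Cl2Fe

Cl2Fe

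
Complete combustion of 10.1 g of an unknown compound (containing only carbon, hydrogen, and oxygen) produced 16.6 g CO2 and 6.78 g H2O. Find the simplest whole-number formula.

mol C = 16.6 / 44.01 = 0.3772; mass C = 0.3772 × 12.01 = 4.530 g
mol H = 2 × (6.78 / 18.02) = 0.7525; mass H = 0.7525 × 1.008 = 0.7585 g
mass O = 10.1 − (5.289) = 4.811 g → mol O = 0.3007
Divide by the smallest (0.3007 mol O): C 1.254, H 2.502, O 1.000
×4: C 5.02, H 10.01, O 4.00 → C5H10O4

C5H10O4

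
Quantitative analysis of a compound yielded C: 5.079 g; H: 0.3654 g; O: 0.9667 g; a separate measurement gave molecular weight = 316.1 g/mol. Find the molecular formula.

Moles — C: 5.079 / 12.01 = 0.4229 mol; H: 0.3654 / 1.008 = 0.3625 mol; O: 0.9667 / 16.00 = 0.06042 mol
Ratios (÷ 0.06042): C 6.999, H 6.000, O 1.000
→ C7H6O
Empirical-formula mass = 106.12 g/mol
n = 316.1 / 106.12 = 2.98 ≈ 3
Molecular formula = (C7H6O)×3 = C21H18O3

C21H18O3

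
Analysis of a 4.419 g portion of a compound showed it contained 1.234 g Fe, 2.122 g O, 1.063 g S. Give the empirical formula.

Fe2O12S3

n(Fe) = 1.234/55.85 = 0.02209, n(O) = 2.122/16.00 = 0.1326, n(S) = 1.063/32.07 = 0.03315
Smallest is Fe at 0.02209 mol; normalising gives Fe 1.000, O 6.003, S 1.500
×2: Fe 2.00, O 12.01, S 3.00 → Fe2O12S3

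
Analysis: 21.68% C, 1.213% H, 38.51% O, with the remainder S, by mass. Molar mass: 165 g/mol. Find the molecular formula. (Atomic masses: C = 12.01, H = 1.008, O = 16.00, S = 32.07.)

C3H2O4S2

Assume 100 g: 21.68 g C, 1.213 g H, 38.51 g O, 38.597 g S.
n(C) = 21.68/12.01 = 1.805, n(H) = 1.213/1.008 = 1.203, n(O) = 38.51/16.00 = 2.407, n(S) = 38.597/32.07 = 1.204
Ratios (÷ 1.203): C 1.500, H 1.000, O 2.000, S 1.000
Scaling by 2: C 3.00, H 2.00, O 4.00, S 2.00 → C3H2O4S2
Empirical-formula mass = 166.19 g/mol
n = 165 / 166.19 = 0.99 ≈ 1
Molecular formula = empirical formula = C3H2O4S2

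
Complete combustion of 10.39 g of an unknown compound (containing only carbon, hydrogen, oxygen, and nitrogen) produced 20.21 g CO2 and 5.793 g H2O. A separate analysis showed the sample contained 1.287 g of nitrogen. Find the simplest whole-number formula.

mol C = 20.21 / 44.01 = 0.4592; mass C = 0.4592 × 12.01 = 5.515 g
mol H = 2 × (5.793 / 18.02) = 0.6430; mass H = 0.6430 × 1.008 = 0.6481 g
mol N = 1.287 / 14.01 = 0.09186
mass O = 10.39 − (7.450) = 2.940 g → mol O = 0.1837
Smallest is N at 0.09186 mol; normalising gives C 4.999, H 6.999, N 1.000, O 2.000
Ratio ≈ 5:7:1:2, so the empirical formula is C5H7NO2

C5H7NO2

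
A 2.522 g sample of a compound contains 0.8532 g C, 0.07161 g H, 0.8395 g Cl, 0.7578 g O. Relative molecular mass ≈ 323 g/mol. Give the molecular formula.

C: 0.8532 g ÷ 12.01 g/mol = 0.07104 mol
H: 0.07161 g ÷ 1.008 g/mol = 0.07104 mol
Cl: 0.8395 g ÷ 35.45 g/mol = 0.02368 mol
O: 0.7578 g ÷ 16.00 g/mol = 0.04736 mol
Smallest is Cl at 0.02368 mol; normalising gives C 3.000, H 3.000, Cl 1.000, O 2.000
→ C3H3ClO2
Empirical-formula mass = 106.50 g/mol
n = 323 / 106.50 = 3.03 ≈ 3
Molecular formula = (C3H3ClO2)×3 = C9H9Cl3O6

C9H9Cl3O6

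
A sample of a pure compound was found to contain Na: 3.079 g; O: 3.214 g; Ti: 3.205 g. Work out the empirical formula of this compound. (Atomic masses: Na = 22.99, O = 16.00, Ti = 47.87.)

Na: 3.079 g ÷ 22.99 g/mol = 0.1339 mol
O: 3.214 g ÷ 16.00 g/mol = 0.2009 mol
Ti: 3.205 g ÷ 47.87 g/mol = 0.06695 mol
Smallest is Ti at 0.06695 mol; normalising gives Na 2.000, O 3.000, Ti 1.000
→ Na2O3Ti

Na2O3Ti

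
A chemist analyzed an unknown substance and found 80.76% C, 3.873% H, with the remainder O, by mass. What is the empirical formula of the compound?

Assume 100 g: 80.76 g C, 3.873 g H, 15.367 g O.
Moles — C: 80.76 / 12.01 = 6.724 mol; H: 3.873 / 1.008 = 3.842 mol; O: 15.367 / 16.00 = 0.9604 mol
Divide by the smallest (0.9604 mol O): C 7.001, H 4.001, O 1.000
Ratio ≈ 7:4:1, so the empirical formula is C7H4O

C7H4O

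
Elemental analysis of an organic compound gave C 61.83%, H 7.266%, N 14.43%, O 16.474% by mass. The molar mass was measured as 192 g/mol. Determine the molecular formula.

Assume 100 g: 61.83 g C, 7.266 g H, 14.43 g N, 16.474 g O.
n(C) = 61.83/12.01 = 5.148, n(H) = 7.266/1.008 = 7.208, n(N) = 14.43/14.01 = 1.03, n(O) = 16.474/16.00 = 1.03
Smallest is O at 1.03 mol; normalising gives C 5.000, H 7.001, N 1.000, O 1.000
≈ 5:7:1:1 → C5H7NO
Empirical-formula mass = 97.12 g/mol
n = 192 / 97.12 = 1.98 ≈ 2
Molecular formula = (C5H7NO)×2 = C10H14N2O2

C10H14N2O2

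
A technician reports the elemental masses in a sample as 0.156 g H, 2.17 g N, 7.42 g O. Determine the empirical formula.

HNO3

Moles — H: 0.156 / 1.008 = 0.1548 mol; N: 2.17 / 14.01 = 0.1549 mol; O: 7.42 / 16.00 = 0.4637 mol
Ratios (÷ 0.1548): H 1.000, N 1.001, O 2.997
≈ 1:1:3 → HNO3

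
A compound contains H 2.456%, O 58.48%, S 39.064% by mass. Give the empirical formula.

Assume 100 g: 2.456 g H, 58.48 g O, 39.064 g S.
Moles — H: 2.456 / 1.008 = 2.437 mol; O: 58.48 / 16.00 = 3.655 mol; S: 39.064 / 32.07 = 1.218 mol
Divide by the smallest (1.218 mol S): H 2.000, O 3.001, S 1.000
Ratio ≈ 2:3:1, so the empirical formula is H2O3S

H2O3S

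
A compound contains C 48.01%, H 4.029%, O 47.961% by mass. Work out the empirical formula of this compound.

C4H4O3

Assume 100 g: 48.01 g C, 4.029 g H, 47.961 g O.
n(C) = 48.01/12.01 = 3.998, n(H) = 4.029/1.008 = 3.997, n(O) = 47.961/16.00 = 2.998
Smallest is O at 2.998 mol; normalising gives C 1.334, H 1.333, O 1.000
Multiply by 3: C 4.00, H 4.00, O 3.00 → C4H4O3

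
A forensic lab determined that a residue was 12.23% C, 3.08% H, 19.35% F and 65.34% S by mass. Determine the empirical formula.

CH3FS2

Assume 100 g: 12.23 g C, 3.08 g H, 19.35 g F, 65.34 g S.
Moles — C: 12.23 / 12.01 = 1.018 mol; H: 3.08 / 1.008 = 3.056 mol; F: 19.35 / 19.00 = 1.018 mol; S: 65.34 / 32.07 = 2.037 mol
Divide by the smallest (1.018 mol C): C 1.000, H 3.001, F 1.000, S 2.001
≈ 1:3:1:2 → CH3FS2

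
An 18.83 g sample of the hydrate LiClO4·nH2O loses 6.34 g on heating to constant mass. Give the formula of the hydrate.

LiClO4·3H2O

Mass of anhydrous LiClO4 = 18.83 − 6.34 = 12.49 g
mol H2O = 6.34 / 18.02 = 0.3518
Molar mass of LiClO4 = 106.39 g/mol → mol LiClO4 = 12.49 / 106.39 = 0.1174
n = 0.3518 / 0.1174 = 3.00 ≈ 3 → LiClO4·3H2O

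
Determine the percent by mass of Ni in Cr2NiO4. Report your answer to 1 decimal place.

Molar mass = 2(52.00) + 1(58.69) + 4(16.00) = 226.690 g/mol
Mass of Ni per mole = 1 × 58.69 = 58.690 g
% Ni = 58.690 / 226.690 × 100 = 25.9%

25.9%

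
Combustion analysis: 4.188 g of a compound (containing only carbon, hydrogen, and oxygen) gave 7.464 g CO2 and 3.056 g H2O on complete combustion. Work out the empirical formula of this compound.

mol C = 7.464 / 44.01 = 0.1696; mass C = 0.1696 × 12.01 = 2.037 g
mol H = 2 × (3.056 / 18.02) = 0.3392; mass H = 0.3392 × 1.008 = 0.3419 g
mass O = 4.188 − (2.379) = 1.809 g → mol O = 0.1131
Divide by the smallest (0.1131 mol O): C 1.500, H 3.000, O 1.000
×2: C 3.00, H 6.00, O 2.00 → C3H6O2

C3H6O2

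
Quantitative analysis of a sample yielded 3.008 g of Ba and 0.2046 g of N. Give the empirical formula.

n(Ba) = 3.008/137.33 = 0.0219, n(N) = 0.2046/14.01 = 0.0146
Smallest is N at 0.0146 mol; normalising gives Ba 1.500, N 1.000
Scaling by 2: Ba 3.00, N 2.00 → Ba3N2

Ba3N2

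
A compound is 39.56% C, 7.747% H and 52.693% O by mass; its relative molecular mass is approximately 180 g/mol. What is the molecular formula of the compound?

Assume 100 g: 39.56 g C, 7.747 g H, 52.693 g O.
Moles — C: 39.56 / 12.01 = 3.294 mol; H: 7.747 / 1.008 = 7.686 mol; O: 52.693 / 16.00 = 3.293 mol
Smallest is O at 3.293 mol; normalising gives C 1.000, H 2.334, O 1.000
Multiply by 3: C 3.00, H 7.00, O 3.00 → C3H7O3
Empirical-formula mass = 91.09 g/mol
n = 180 / 91.09 = 1.98 ≈ 2
Molecular formula = (C3H7O3)×2 = C6H14O6

C6H14O6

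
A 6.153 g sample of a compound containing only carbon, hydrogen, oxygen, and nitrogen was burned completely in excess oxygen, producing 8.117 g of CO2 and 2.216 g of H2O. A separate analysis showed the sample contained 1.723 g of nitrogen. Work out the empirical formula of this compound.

mol C = 8.117 / 44.01 = 0.1844; mass C = 0.1844 × 12.01 = 2.215 g
mol H = 2 × (2.216 / 18.02) = 0.2459; mass H = 0.2459 × 1.008 = 0.2479 g
mol N = 1.723 / 14.01 = 0.1230
mass O = 6.153 − (4.186) = 1.967 g → mol O = 0.1229
Ratios (÷ 0.1229): C 1.500, H 2.001, N 1.000, O 1.000
Scaling by 2: C 3.00, H 4.00, N 2.00, O 2.00 → C3H4N2O2

C3H4N2O2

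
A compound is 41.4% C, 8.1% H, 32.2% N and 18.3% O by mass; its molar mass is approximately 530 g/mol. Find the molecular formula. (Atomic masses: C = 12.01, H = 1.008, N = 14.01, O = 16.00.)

Assume 100 g: 41.4 g C, 8.1 g H, 32.2 g N, 18.3 g O.
Moles — C: 41.4 / 12.01 = 3.447 mol; H: 8.1 / 1.008 = 8.036 mol; N: 32.2 / 14.01 = 2.298 mol; O: 18.3 / 16.00 = 1.144 mol
Ratios (÷ 1.144): C 3.014, H 7.026, N 2.009, O 1.000
→ C3H7N2O
Empirical-formula mass = 87.11 g/mol
n = 530 / 87.11 = 6.08 ≈ 6
Molecular formula = (C3H7N2O)×6 = C18H42N12O6

C18H42N12O6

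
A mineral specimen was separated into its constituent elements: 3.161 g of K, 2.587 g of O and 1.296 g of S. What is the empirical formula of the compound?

K2O4S

K: 3.161 g ÷ 39.10 g/mol = 0.08084 mol
O: 2.587 g ÷ 16.00 g/mol = 0.1617 mol
S: 1.296 g ÷ 32.07 g/mol = 0.04041 mol
Smallest is S at 0.04041 mol; normalising gives K 2.001, O 4.001, S 1.000
→ K2O4S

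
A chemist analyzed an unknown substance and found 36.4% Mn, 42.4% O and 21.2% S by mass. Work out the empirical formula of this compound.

MnO4S

Assume 100 g: 36.4 g Mn, 42.4 g O, 21.2 g S.
n(Mn) = 36.4/54.94 = 0.6625, n(O) = 42.4/16.00 = 2.65, n(S) = 21.2/32.07 = 0.6611
Divide by the smallest (0.6611 mol S): Mn 1.002, O 4.009, S 1.000
≈ 1:4:1 → MnO4S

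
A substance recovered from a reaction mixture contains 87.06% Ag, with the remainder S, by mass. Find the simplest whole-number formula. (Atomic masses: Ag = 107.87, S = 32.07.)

Ag2S

Assume 100 g: 87.06 g Ag, 12.94 g S.
Moles — Ag: 87.06 / 107.87 = 0.8071 mol; S: 12.94 / 32.07 = 0.4035 mol
Smallest is S at 0.4035 mol; normalising gives Ag 2.000, S 1.000
→ Ag2S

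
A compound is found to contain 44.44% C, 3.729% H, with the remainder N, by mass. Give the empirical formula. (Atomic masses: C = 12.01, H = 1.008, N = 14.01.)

CHN

Assume 100 g: 44.44 g C, 3.729 g H, 51.831 g N.
n(C) = 44.44/12.01 = 3.7, n(H) = 3.729/1.008 = 3.699, n(N) = 51.831/14.01 = 3.7
Divide by the smallest (3.699 mol H): C 1.000, H 1.000, N 1.000
→ CHN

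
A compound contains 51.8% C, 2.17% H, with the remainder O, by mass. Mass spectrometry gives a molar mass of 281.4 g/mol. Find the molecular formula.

C12H6O8

Assume 100 g: 51.8 g C, 2.17 g H, 46.03 g O.
C: 51.8 g ÷ 12.01 g/mol = 4.313 mol
H: 2.17 g ÷ 1.008 g/mol = 2.153 mol
O: 46.03 g ÷ 16.00 g/mol = 2.877 mol
Smallest is H at 2.153 mol; normalising gives C 2.003, H 1.000, O 1.336
Scaling by 3: C 6.01, H 3.00, O 4.01 → C6H3O4
Empirical-formula mass = 139.08 g/mol
n = 281.4 / 139.08 = 2.02 ≈ 2
Molecular formula = (C6H3O4)×2 = C12H6O8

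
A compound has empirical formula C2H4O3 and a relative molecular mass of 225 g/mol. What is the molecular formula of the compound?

C6H12O9

Empirical-formula mass = 76.05 g/mol
n = 225 / 76.05 = 2.96 ≈ 3
Molecular formula = (C2H4O3)3 = C6H12O9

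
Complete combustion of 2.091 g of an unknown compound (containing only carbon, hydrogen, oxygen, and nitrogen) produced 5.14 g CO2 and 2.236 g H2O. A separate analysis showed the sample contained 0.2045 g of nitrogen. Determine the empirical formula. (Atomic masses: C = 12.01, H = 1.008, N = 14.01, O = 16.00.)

C8H17NO

mol C = 5.14 / 44.01 = 0.1168; mass C = 0.1168 × 12.01 = 1.403 g
mol H = 2 × (2.236 / 18.02) = 0.2482; mass H = 0.2482 × 1.008 = 0.2502 g
mol N = 0.2045 / 14.01 = 0.01460
mass O = 2.091 − (1.857) = 0.2337 g → mol O = 0.01460
Divide by the smallest (0.0146 mol N): C 8.001, H 17.002, N 1.000, O 1.001
≈ 8:17:1:1 → C8H17NO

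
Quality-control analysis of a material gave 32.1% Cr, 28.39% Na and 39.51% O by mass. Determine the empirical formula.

Assume 100 g: 32.1 g Cr, 28.39 g Na, 39.51 g O.
Moles — Cr: 32.1 / 52.00 = 0.6173 mol; Na: 28.39 / 22.99 = 1.235 mol; O: 39.51 / 16.00 = 2.469 mol
Divide by the smallest (0.6173 mol Cr): Cr 1.000, Na 2.000, O 4.000
≈ 1:2:4 → CrNa2O4

CrNa2O4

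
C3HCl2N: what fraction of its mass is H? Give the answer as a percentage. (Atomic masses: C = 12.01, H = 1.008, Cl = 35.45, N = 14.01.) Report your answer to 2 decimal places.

0.83%

Molar mass = 3(12.01) + 1(1.008) + 2(35.45) + 1(14.01) = 121.948 g/mol
Mass of H per mole = 1 × 1.008 = 1.008 g
% H = 1.008 / 121.948 × 100 = 0.83%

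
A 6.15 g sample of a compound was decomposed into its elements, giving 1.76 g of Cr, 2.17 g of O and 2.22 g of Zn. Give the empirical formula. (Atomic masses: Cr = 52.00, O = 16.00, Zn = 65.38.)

CrO4Zn

Moles — Cr: 1.76 / 52.00 = 0.03385 mol; O: 2.17 / 16.00 = 0.1356 mol; Zn: 2.22 / 65.38 = 0.03396 mol
Divide by the smallest (0.03385 mol Cr): Cr 1.000, O 4.007, Zn 1.003
→ CrO4Zn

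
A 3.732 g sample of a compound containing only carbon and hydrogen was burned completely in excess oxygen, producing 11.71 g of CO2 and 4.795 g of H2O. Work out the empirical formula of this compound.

CH2

mol C = 11.71 / 44.01 = 0.2661; mass C = 0.2661 × 12.01 = 3.196 g
mol H = 2 × (4.795 / 18.02) = 0.5322; mass H = 0.5322 × 1.008 = 0.5364 g
Smallest is C at 0.2661 mol; normalising gives C 1.000, H 2.000
≈ 1:2 → CH2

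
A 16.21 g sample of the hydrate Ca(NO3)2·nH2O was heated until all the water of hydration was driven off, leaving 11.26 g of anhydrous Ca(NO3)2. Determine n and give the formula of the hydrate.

Mass of water lost = 16.21 − 11.26 = 4.95 g → 4.95 / 18.02 = 0.2747 mol H2O
Molar mass of Ca(NO3)2 = 164.10 g/mol → mol Ca(NO3)2 = 11.26 / 164.10 = 0.06862
n = 0.2747 / 0.06862 = 4.00 ≈ 4 → Ca(NO3)2·4H2O

Ca(NO3)2·4H2O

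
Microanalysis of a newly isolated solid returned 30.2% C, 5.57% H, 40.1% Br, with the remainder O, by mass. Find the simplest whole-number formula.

Assume 100 g: 30.2 g C, 5.57 g H, 40.1 g Br, 24.13 g O.
C: 30.2 g ÷ 12.01 g/mol = 2.515 mol
H: 5.57 g ÷ 1.008 g/mol = 5.526 mol
Br: 40.1 g ÷ 79.90 g/mol = 0.5019 mol
O: 24.13 g ÷ 16.00 g/mol = 1.508 mol
Ratios (÷ 0.5019): C 5.010, H 11.010, Br 1.000, O 3.005
Ratio ≈ 5:11:1:3, so the empirical formula is C5H11BrO3

C5H11BrO3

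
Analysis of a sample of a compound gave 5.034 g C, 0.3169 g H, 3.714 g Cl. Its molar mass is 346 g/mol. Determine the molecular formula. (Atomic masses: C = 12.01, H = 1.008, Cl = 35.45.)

C16H12Cl4

n(C) = 5.034/12.01 = 0.4192, n(H) = 0.3169/1.008 = 0.3144, n(Cl) = 3.714/35.45 = 0.1048
Divide by the smallest (0.1048 mol Cl): C 4.001, H 3.001, Cl 1.000
→ C4H3Cl
Empirical-formula mass = 86.51 g/mol
n = 346 / 86.51 = 4.00 ≈ 4
Molecular formula = (C4H3Cl)×4 = C16H12Cl4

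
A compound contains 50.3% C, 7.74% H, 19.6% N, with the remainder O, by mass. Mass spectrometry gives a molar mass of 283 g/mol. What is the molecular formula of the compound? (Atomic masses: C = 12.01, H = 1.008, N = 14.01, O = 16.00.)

C12H22N4O4

Assume 100 g: 50.3 g C, 7.74 g H, 19.6 g N, 22.36 g O.
C: 50.3 g ÷ 12.01 g/mol = 4.188 mol
H: 7.74 g ÷ 1.008 g/mol = 7.679 mol
N: 19.6 g ÷ 14.01 g/mol = 1.399 mol
O: 22.36 g ÷ 16.00 g/mol = 1.397 mol
Smallest is O at 1.397 mol; normalising gives C 2.997, H 5.495, N 1.001, O 1.000
Scaling by 2: C 5.99, H 10.99, N 2.00, O 2.00 → C6H11N2O2
Empirical-formula mass = 143.17 g/mol
n = 283 / 143.17 = 1.98 ≈ 2
Molecular formula = (C6H11N2O2)×2 = C12H22N4O4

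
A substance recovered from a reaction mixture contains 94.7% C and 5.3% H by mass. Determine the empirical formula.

C3H2

Assume 100 g: 94.7 g C, 5.3 g H.
C: 94.7 g ÷ 12.01 g/mol = 7.885 mol
H: 5.3 g ÷ 1.008 g/mol = 5.258 mol
Ratios (÷ 5.258): C 1.500, H 1.000
×2: C 3.00, H 2.00 → C3H2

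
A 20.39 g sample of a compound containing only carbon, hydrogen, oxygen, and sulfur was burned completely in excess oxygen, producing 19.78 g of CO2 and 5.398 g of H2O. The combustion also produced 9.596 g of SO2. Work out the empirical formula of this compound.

C3H4O4S

mol C = 19.78 / 44.01 = 0.4494; mass C = 0.4494 × 12.01 = 5.398 g
mol H = 2 × (5.398 / 18.02) = 0.5991; mass H = 0.5991 × 1.008 = 0.6039 g
mol S = 9.596 / 64.07 = 0.1498; mass S = 4.803 g
mass O = 20.39 − (10.80) = 9.585 g → mol O = 0.5991
Divide by the smallest (0.1498 mol S): C 3.001, H 4.000, O 4.000, S 1.000
→ C3H4O4S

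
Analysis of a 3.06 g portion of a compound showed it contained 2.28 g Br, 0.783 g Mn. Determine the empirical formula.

Br2Mn

n(Br) = 2.28/79.90 = 0.02854, n(Mn) = 0.783/54.94 = 0.01425
Smallest is Mn at 0.01425 mol; normalising gives Br 2.002, Mn 1.000
→ Br2Mn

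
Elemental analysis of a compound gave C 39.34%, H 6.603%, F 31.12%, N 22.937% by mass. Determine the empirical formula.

C2H4FN

Assume 100 g: 39.34 g C, 6.603 g H, 31.12 g F, 22.937 g N.
Moles — C: 39.34 / 12.01 = 3.276 mol; H: 6.603 / 1.008 = 6.551 mol; F: 31.12 / 19.00 = 1.638 mol; N: 22.937 / 14.01 = 1.637 mol
Smallest is N at 1.637 mol; normalising gives C 2.001, H 4.001, F 1.000, N 1.000
Ratio ≈ 2:4:1:1, so the empirical formula is C2H4FN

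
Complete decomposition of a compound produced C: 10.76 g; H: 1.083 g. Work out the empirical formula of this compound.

C5H6

Moles — C: 10.76 / 12.01 = 0.8959 mol; H: 1.083 / 1.008 = 1.074 mol
Divide by the smallest (0.8959 mol C): C 1.000, H 1.199
Scaling by 5: C 5.00, H 6.00 → C5H6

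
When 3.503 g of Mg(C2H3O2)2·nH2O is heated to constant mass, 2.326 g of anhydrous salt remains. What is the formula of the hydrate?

Mass of water lost = 3.503 − 2.326 = 1.177 g → 1.177 / 18.02 = 0.06532 mol H2O
Molar mass of Mg(C2H3O2)2 = 142.40 g/mol → mol Mg(C2H3O2)2 = 2.326 / 142.40 = 0.01633
n = 0.06532 / 0.01633 = 4.00 ≈ 4 → Mg(C2H3O2)2·4H2O

Mg(C2H3O2)2·4H2O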